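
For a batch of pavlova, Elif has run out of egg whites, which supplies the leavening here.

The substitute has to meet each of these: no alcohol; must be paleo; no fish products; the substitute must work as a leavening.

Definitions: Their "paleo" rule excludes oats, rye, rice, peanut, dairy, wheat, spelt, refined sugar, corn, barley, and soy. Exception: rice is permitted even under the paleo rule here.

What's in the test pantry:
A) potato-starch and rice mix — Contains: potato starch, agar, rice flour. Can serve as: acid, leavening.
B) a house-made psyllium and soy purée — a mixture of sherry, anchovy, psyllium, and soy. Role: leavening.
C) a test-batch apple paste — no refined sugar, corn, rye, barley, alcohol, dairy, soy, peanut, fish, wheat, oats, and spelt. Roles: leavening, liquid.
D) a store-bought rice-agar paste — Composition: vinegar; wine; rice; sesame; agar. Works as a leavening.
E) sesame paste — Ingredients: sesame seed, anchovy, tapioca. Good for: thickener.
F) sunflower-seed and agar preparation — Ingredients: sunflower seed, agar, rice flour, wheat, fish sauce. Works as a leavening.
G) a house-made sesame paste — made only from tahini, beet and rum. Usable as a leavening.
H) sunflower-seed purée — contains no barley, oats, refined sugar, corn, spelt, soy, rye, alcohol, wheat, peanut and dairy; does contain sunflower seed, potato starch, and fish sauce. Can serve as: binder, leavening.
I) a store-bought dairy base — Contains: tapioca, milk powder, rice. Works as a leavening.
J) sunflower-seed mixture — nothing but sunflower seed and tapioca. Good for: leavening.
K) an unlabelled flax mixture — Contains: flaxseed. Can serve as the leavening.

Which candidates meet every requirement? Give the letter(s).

A, C, J, K

A: rice is permitted under the paleo carve-out; nothing else excluded — keep
B: has soy, so not paleo; has sherry, so not alcohol-free (and 1 more) — no
C: all constraints satisfied — valid
D: has wine, so not alcohol-free — out
E: not usable as a leavening; has anchovy, so not fish-free — out
F: has wheat, so not paleo; has fish sauce, so not fish-free — no
G: has rum, so not alcohol-free — out
H: has fish sauce, so not fish-free — out
I: has milk powder, so not paleo — reject
J: every rule checks out — OK
K: all constraints satisfied — keep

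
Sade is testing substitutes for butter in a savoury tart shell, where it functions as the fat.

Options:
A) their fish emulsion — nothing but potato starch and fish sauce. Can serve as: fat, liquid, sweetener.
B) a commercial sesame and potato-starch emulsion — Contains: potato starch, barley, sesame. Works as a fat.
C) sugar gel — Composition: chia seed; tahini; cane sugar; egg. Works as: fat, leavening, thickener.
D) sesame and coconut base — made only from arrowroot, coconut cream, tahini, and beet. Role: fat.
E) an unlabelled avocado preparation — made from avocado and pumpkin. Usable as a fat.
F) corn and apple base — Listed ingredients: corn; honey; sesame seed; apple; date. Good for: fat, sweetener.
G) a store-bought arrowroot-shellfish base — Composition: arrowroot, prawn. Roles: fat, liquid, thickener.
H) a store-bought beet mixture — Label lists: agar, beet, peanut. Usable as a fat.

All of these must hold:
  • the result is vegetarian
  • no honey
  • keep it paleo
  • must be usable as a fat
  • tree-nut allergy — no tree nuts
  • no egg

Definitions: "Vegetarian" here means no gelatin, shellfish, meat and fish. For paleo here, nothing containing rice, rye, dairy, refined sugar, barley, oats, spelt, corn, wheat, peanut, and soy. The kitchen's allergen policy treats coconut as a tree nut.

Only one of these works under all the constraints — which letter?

E

A: has fish sauce, so not vegetarian — no
B: has barley, so not paleo — out
C: has cane sugar, so not paleo; has egg, so not egg-free — reject
D: has coconut cream, so not tree-nut-free — no
E: every rule checks out — OK
F: has corn, so not paleo; has honey, so not honey-free — out
G: has prawn, so not vegetarian — reject
H: has peanut, so not paleo — out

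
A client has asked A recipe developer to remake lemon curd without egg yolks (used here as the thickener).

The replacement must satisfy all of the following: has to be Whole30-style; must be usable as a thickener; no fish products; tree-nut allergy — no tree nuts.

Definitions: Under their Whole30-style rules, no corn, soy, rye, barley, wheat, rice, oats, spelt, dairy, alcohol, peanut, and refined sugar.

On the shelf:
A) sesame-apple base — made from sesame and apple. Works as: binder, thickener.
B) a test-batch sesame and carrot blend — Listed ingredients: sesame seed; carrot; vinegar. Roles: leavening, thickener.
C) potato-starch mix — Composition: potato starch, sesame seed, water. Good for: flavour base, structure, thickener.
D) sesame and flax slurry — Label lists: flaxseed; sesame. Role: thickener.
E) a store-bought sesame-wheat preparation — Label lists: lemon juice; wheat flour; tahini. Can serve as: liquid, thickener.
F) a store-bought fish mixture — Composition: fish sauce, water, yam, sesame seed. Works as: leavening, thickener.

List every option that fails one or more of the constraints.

A: every rule checks out — keep
B: no fish, Whole30-style — OK
C: no fish, Whole30-style — OK
D: no tree nuts, no fish — valid
E: has wheat flour, so not Whole30-style — out
F: has fish sauce, so not fish-free — reject

E, F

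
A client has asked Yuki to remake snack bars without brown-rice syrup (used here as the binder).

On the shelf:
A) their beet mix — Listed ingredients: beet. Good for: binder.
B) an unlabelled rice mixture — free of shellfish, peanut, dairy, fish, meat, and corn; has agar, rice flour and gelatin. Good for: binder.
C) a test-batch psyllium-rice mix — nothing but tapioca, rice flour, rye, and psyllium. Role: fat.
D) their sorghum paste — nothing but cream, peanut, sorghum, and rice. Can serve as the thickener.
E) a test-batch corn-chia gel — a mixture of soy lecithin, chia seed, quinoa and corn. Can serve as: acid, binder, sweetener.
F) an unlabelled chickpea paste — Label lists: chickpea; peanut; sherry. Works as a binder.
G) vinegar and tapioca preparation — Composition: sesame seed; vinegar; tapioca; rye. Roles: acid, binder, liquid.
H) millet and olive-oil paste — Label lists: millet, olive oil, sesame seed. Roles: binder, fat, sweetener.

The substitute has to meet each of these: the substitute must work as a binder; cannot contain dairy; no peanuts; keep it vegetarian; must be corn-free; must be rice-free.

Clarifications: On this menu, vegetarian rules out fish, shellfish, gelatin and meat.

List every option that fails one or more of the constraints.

A: only beet; none excluded — OK
B: has gelatin, so not vegetarian; has rice flour, so not rice-free — reject
C: not usable as a binder; has rice flour, so not rice-free — reject
D: not usable as a binder; has rice, so not rice-free (and 2 more) — reject
E: has corn, so not corn-free — out
F: has peanut, so not peanut-free — out
G: works as a binder, vegetarian, no corn — valid
H: only sesame seed, olive oil, and millet; none excluded — valid

B, C, D, E, F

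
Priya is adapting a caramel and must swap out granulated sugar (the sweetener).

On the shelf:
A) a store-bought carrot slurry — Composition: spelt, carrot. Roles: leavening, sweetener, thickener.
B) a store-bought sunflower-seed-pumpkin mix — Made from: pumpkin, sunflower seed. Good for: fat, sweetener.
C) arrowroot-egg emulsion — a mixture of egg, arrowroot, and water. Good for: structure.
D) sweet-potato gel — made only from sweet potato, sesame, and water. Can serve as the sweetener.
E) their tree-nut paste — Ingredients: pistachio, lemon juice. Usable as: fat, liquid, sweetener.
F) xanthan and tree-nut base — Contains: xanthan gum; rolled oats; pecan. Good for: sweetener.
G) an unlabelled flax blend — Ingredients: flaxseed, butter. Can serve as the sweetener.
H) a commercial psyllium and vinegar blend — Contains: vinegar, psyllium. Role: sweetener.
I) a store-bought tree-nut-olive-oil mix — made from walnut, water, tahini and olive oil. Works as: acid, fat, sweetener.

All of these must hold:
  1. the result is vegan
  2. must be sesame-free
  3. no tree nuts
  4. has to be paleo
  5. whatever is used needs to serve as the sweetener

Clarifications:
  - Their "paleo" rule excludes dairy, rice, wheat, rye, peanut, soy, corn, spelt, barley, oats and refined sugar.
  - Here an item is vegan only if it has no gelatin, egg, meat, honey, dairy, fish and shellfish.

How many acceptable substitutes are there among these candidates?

A: has spelt, so not paleo — reject
B: every rule checks out — keep
C: not usable as a sweetener; has egg, so not vegan — out
D: has sesame, so not sesame-free — out
E: has pistachio, so not tree-nut-free — out
F: has rolled oats, so not paleo; has pecan, so not tree-nut-free — out
G: has butter, so not paleo; has butter, so not vegan — reject
H: works as a sweetener, paleo, vegan — OK
I: has tahini, so not sesame-free; has walnut, so not tree-nut-free — out

2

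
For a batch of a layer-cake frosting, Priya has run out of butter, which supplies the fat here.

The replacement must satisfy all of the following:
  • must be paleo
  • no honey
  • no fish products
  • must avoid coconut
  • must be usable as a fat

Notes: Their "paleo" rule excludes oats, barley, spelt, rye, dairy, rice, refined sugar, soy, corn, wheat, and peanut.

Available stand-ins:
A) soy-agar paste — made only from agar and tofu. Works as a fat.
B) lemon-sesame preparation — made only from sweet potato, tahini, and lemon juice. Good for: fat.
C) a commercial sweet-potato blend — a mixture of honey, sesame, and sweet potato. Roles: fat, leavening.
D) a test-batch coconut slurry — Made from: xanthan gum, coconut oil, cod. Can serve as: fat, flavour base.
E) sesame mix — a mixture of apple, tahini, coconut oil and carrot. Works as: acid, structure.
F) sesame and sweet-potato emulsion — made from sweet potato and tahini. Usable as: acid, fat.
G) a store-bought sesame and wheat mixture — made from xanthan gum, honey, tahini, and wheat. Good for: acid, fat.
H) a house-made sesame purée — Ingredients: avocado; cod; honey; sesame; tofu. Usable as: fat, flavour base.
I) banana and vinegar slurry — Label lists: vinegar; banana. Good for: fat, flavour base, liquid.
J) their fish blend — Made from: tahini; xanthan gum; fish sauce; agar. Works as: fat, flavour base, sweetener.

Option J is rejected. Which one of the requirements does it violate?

fish-free

usable as a fat: satisfied
paleo: satisfied
honey-free: satisfied
fish-free: has fish sauce — fails
coconut-free: satisfied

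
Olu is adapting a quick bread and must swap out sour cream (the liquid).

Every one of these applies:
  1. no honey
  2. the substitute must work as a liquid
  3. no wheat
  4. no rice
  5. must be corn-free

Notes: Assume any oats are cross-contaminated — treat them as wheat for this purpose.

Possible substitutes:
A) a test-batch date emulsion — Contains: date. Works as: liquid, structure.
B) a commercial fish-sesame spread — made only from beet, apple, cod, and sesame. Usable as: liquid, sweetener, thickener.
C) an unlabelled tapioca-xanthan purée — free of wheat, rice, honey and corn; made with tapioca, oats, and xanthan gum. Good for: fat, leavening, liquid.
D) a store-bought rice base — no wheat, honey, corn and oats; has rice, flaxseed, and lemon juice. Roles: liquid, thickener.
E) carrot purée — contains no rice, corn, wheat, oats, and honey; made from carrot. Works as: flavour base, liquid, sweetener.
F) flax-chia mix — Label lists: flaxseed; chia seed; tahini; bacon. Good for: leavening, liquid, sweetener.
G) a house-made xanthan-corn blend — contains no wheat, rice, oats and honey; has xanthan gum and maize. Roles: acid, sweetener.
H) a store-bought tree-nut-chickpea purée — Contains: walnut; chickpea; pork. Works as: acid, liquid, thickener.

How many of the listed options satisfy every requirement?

A: works as a liquid, no rice, no corn — OK
B: no rice, no corn — keep
C: has oats, so not wheat-free — no
D: has rice, so not rice-free — out
E: no corn, no rice — valid
F: bacon and tahini etc. — none of it excluded — valid
G: not usable as a liquid; has maize, so not corn-free — out
H: all constraints satisfied — keep

5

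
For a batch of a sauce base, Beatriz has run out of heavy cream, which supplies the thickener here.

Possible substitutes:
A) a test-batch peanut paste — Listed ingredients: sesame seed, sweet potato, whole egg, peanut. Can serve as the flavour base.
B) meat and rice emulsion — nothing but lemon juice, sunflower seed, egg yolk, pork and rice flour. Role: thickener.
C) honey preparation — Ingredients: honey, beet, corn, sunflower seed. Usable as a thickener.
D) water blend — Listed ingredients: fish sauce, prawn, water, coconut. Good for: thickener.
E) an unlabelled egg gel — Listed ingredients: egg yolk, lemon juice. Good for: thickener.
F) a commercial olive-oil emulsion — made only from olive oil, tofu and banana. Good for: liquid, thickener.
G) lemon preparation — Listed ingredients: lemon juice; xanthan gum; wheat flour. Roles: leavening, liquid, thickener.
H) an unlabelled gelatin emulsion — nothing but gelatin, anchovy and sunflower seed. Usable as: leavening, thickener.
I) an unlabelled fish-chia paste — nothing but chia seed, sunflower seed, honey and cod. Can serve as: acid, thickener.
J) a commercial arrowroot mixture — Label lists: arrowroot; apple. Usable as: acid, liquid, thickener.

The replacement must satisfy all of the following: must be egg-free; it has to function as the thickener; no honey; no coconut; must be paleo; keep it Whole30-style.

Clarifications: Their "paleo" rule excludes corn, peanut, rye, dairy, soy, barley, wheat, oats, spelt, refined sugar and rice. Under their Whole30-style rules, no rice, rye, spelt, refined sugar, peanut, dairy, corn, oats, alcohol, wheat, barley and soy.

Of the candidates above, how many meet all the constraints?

2

A: not usable as a thickener; has peanut, so not paleo (and 2 more) — no
B: has rice flour, so not paleo; has rice flour, so not Whole30-style (and 1 more) — out
C: has corn, so not paleo; has corn, so not Whole30-style (and 1 more) — no
D: has coconut, so not coconut-free — out
E: has egg yolk, so not egg-free — reject
F: has tofu, so not paleo; has tofu, so not Whole30-style — out
G: has wheat flour, so not paleo; has wheat flour, so not Whole30-style — no
H: works as a thickener, no egg, paleo — valid
I: has honey, so not honey-free — no
J: only arrowroot and apple; none excluded — OK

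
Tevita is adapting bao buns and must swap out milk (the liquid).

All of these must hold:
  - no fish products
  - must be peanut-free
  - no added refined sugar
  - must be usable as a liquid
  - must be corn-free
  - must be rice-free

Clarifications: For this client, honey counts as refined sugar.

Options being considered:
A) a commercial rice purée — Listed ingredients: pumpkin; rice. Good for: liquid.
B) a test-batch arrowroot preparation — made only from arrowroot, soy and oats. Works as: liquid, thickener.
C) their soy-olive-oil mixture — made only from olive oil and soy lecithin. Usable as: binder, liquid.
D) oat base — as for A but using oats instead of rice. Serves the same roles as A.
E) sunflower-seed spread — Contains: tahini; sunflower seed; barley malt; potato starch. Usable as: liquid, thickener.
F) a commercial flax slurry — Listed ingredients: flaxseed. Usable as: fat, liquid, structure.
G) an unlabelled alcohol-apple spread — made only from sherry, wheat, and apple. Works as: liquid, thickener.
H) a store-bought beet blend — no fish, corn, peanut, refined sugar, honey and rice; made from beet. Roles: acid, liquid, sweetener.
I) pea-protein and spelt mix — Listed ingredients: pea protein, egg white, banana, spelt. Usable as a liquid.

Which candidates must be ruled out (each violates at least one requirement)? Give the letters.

A

A: has rice, so not rice-free — out
B: no-added-sugar, no fish — keep
C: only soy lecithin and olive oil; none excluded — valid
D: no fish, no rice — keep
E: barley malt and tahini etc. — none of it excluded — valid
F: every rule checks out — valid
G: works as a liquid, no-added-sugar, no corn — keep
H: works as a liquid, no-added-sugar, no rice — valid
I: egg white and spelt etc. — none of it excluded — keep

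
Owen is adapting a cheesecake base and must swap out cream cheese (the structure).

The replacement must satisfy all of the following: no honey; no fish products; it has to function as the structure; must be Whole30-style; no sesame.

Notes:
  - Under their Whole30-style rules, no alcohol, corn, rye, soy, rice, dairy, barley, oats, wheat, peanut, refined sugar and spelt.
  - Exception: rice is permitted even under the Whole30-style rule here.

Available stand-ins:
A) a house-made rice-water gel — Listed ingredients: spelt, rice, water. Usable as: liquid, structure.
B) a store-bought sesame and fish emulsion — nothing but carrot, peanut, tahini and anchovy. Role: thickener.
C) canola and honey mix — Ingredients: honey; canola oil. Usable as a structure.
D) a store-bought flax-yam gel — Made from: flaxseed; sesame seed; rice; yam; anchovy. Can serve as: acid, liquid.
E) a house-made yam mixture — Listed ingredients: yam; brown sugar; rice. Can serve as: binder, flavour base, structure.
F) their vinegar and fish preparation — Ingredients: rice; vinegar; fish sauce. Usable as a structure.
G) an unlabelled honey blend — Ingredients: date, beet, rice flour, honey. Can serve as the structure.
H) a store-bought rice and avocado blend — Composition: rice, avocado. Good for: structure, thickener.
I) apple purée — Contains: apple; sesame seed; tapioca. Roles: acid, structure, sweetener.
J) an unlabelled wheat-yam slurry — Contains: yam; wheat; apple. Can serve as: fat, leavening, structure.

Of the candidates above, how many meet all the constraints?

A: has spelt, so not Whole30-style — reject
B: not usable as a structure; has peanut, so not Whole30-style (and 2 more) — out
C: has honey, so not honey-free — no
D: not usable as a structure; has anchovy, so not fish-free (and 1 more) — out
E: has brown sugar, so not Whole30-style — no
F: has fish sauce, so not fish-free — reject
G: has honey, so not honey-free — reject
H: rice is permitted under the Whole30-style carve-out; nothing else excluded — valid
I: has sesame seed, so not sesame-free — out
J: has wheat, so not Whole30-style — no

1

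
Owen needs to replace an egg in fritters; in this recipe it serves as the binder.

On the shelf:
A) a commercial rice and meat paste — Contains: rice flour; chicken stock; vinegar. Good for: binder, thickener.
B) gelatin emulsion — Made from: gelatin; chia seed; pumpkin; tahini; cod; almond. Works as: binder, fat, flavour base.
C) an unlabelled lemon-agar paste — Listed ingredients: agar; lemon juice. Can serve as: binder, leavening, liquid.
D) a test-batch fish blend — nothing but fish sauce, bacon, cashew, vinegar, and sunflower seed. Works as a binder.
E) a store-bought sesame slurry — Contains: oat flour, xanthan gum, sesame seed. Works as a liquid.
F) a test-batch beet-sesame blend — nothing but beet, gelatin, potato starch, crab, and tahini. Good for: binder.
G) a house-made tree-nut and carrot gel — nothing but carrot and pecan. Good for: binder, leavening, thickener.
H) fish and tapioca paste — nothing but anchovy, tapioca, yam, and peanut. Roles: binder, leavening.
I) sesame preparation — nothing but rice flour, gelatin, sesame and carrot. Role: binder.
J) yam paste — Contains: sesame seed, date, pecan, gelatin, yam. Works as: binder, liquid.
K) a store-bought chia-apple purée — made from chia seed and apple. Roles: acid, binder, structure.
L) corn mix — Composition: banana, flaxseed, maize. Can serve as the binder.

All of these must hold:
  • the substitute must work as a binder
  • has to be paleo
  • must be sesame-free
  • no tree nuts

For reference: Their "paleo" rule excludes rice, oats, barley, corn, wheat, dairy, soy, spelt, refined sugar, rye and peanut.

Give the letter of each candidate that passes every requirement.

C, K

A: has rice flour, so not paleo — no
B: has tahini, so not sesame-free; has almond, so not tree-nut-free — reject
C: works as a binder, paleo, no tree nuts — valid
D: has cashew, so not tree-nut-free — out
E: not usable as a binder; has oat flour, so not paleo (and 1 more) — no
F: has tahini, so not sesame-free — out
G: has pecan, so not tree-nut-free — reject
H: has peanut, so not paleo — reject
I: has rice flour, so not paleo; has sesame, so not sesame-free — no
J: has sesame seed, so not sesame-free; has pecan, so not tree-nut-free — no
K: works as a binder, no sesame, no tree nuts — valid
L: has maize, so not paleo — reject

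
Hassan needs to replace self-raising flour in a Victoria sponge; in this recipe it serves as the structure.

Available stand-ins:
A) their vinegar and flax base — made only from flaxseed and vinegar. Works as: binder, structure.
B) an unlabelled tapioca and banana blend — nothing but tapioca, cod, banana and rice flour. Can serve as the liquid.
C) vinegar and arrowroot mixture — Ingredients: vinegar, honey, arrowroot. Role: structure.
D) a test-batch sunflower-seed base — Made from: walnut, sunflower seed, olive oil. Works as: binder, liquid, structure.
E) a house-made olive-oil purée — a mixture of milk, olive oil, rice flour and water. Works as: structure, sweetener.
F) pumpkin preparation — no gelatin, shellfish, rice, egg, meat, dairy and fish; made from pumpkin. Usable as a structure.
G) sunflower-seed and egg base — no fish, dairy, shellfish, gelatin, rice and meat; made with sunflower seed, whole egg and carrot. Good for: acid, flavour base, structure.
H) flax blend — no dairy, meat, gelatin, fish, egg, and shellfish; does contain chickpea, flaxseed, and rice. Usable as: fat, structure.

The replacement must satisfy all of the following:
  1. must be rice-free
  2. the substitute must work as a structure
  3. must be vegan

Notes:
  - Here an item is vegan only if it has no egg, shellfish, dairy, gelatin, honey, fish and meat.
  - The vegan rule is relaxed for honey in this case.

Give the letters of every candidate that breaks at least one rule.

A: only flaxseed and vinegar; none excluded — OK
B: not usable as a structure; has cod, so not vegan (and 1 more) — no
C: honey is permitted under the vegan carve-out; nothing else excluded — OK
D: works as a structure, no rice, vegan — keep
E: has milk, so not vegan; has rice flour, so not rice-free — no
F: vegan, no rice — valid
G: has whole egg, so not vegan — out
H: has rice, so not rice-free — reject

B, E, G, H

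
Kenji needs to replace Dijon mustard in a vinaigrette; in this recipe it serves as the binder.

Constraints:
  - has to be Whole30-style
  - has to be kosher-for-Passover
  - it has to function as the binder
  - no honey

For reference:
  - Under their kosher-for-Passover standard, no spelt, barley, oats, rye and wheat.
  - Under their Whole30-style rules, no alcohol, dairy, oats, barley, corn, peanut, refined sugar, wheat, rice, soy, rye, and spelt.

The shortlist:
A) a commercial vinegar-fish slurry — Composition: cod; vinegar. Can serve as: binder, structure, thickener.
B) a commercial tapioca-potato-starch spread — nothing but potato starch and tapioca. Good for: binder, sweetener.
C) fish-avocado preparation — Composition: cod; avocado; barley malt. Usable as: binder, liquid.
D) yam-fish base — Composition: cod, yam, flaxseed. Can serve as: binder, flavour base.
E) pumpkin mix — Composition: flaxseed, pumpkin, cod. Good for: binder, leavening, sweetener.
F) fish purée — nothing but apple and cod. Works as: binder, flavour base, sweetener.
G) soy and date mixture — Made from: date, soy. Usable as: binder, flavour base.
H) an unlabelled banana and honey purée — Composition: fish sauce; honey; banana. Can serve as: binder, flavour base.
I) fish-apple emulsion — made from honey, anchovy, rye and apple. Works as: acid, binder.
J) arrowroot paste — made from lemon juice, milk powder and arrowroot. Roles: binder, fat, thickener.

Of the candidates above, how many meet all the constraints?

5

A: only cod and vinegar; none excluded — valid
B: only potato starch and tapioca; none excluded — OK
C: has barley malt, so not kosher-for-Passover; has barley malt, so not Whole30-style — out
D: works as a binder, kosher-for-Passover, no honey — keep
E: works as a binder, no honey, kosher-for-Passover — keep
F: Whole30-style, no honey — keep
G: has soy, so not Whole30-style — out
H: has honey, so not honey-free — reject
I: has rye, so not kosher-for-Passover; has rye, so not Whole30-style (and 1 more) — no
J: has milk powder, so not Whole30-style — no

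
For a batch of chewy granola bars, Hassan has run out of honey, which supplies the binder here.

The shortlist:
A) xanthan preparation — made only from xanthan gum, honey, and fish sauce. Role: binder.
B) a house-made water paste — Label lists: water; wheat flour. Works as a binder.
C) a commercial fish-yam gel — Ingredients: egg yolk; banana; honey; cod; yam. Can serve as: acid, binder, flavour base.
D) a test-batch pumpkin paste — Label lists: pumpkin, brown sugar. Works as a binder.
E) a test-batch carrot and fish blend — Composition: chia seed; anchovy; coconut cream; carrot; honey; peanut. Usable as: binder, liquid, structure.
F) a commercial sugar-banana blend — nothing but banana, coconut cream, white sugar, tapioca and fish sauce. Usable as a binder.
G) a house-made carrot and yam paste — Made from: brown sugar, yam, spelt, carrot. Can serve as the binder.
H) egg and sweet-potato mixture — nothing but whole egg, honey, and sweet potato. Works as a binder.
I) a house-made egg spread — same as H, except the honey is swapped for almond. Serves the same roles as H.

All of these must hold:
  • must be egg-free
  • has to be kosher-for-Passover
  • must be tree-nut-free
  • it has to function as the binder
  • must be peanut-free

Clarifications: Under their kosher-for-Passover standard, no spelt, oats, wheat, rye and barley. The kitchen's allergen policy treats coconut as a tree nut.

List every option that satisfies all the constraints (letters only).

A, D

A: only fish sauce, honey and xanthan gum; none excluded — valid
B: has wheat flour, so not kosher-for-Passover — no
C: has egg yolk, so not egg-free — reject
D: no peanut, no egg — valid
E: has peanut, so not peanut-free; has coconut cream, so not tree-nut-free — reject
F: has coconut cream, so not tree-nut-free — out
G: has spelt, so not kosher-for-Passover — reject
H: has whole egg, so not egg-free — no
I: has whole egg, so not egg-free; has almond, so not tree-nut-free — no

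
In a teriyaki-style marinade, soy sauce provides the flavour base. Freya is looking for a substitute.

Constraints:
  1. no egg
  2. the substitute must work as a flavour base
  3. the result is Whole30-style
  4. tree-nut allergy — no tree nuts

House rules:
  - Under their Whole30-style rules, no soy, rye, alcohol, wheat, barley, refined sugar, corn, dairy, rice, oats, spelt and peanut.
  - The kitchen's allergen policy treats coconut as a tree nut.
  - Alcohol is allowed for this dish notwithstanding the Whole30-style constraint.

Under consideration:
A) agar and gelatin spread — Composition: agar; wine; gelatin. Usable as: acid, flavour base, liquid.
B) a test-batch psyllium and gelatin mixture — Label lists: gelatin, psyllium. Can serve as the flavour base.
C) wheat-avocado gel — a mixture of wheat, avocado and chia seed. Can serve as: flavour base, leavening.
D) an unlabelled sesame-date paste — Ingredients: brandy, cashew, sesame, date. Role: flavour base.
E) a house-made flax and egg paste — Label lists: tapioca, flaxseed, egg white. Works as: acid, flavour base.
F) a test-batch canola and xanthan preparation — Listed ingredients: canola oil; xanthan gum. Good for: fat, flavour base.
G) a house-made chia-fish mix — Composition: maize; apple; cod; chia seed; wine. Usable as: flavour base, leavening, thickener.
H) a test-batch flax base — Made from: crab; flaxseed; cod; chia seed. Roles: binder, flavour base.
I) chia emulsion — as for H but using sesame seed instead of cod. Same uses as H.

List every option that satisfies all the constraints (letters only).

A, B, F, H, I

A: alcohol is permitted under the Whole30-style carve-out; nothing else excluded — keep
B: every rule checks out — OK
C: has wheat, so not Whole30-style — no
D: has cashew, so not tree-nut-free — no
E: has egg white, so not egg-free — reject
F: only canola oil and xanthan gum; none excluded — valid
G: has maize, so not Whole30-style — no
H: cod and crab etc. — none of it excluded — keep
I: sesame seed and crab etc. — none of it excluded — valid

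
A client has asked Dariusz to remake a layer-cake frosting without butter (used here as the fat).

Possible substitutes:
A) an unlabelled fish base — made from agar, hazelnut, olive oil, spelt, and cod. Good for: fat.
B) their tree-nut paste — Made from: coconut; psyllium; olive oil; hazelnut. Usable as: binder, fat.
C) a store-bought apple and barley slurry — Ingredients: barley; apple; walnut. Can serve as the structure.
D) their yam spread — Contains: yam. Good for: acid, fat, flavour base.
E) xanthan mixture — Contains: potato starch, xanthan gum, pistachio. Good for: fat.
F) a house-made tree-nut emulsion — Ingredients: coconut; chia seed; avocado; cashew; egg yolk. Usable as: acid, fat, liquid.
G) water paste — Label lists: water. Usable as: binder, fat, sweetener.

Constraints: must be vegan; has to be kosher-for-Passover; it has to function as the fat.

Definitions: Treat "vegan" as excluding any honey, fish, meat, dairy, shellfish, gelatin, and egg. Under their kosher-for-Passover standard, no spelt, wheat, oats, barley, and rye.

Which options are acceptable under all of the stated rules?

B, D, E, G

A: has cod, so not vegan; has spelt, so not kosher-for-Passover — out
B: nothing on the exclusion list — OK
C: not usable as a fat; has barley, so not kosher-for-Passover — out
D: all constraints satisfied — valid
E: every rule checks out — keep
F: has egg yolk, so not vegan — no
G: works as a fat, vegan, kosher-for-Passover — OK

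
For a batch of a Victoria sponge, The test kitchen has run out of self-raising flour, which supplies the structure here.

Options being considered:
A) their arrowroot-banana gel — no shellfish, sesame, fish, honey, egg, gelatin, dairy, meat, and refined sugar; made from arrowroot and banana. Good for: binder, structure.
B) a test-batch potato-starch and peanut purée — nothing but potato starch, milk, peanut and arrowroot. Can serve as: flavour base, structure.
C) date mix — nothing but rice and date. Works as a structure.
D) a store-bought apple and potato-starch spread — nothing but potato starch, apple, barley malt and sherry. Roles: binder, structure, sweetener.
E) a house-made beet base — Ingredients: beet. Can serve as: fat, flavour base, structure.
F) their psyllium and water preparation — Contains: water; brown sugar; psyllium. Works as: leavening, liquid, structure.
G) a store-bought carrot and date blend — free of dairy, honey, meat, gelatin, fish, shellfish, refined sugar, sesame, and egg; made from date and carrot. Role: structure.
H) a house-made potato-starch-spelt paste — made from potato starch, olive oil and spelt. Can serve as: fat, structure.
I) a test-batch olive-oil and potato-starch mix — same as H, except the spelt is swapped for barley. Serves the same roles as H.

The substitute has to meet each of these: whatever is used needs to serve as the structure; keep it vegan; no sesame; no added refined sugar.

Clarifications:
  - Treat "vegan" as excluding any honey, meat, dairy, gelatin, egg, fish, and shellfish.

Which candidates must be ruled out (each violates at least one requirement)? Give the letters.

B, F

A: works as a structure, no sesame, vegan — valid
B: has milk, so not vegan — out
C: only rice and date; none excluded — keep
D: every rule checks out — OK
E: all constraints satisfied — keep
F: has brown sugar, so not no-added-sugar — out
G: no refined sugar, vegan — OK
H: all constraints satisfied — valid
I: works as a structure, no sesame, vegan — valid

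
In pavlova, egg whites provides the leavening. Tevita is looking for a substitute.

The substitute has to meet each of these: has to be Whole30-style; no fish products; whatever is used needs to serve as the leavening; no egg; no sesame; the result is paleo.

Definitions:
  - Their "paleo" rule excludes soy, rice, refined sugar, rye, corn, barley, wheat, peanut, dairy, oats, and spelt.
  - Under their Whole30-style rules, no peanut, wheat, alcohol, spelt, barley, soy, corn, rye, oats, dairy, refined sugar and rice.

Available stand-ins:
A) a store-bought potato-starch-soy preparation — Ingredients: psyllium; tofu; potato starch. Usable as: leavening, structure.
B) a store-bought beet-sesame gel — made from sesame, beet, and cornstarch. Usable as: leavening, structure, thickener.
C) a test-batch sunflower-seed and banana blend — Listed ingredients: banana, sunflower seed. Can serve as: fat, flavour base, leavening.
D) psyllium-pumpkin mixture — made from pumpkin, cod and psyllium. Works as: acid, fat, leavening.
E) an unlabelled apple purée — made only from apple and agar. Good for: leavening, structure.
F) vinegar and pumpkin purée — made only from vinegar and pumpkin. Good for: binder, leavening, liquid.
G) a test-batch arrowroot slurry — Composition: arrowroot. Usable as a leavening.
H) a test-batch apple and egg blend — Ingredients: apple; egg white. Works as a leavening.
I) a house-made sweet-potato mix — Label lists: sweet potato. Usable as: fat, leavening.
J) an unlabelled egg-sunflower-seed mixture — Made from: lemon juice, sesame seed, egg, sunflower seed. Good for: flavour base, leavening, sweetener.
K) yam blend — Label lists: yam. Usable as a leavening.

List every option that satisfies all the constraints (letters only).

A: has tofu, so not paleo; has tofu, so not Whole30-style — no
B: has cornstarch, so not paleo; has cornstarch, so not Whole30-style (and 1 more) — out
C: only banana and sunflower seed; none excluded — OK
D: has cod, so not fish-free — out
E: works as a leavening, Whole30-style, no egg — keep
F: only pumpkin and vinegar; none excluded — keep
G: works as a leavening, Whole30-style, no fish — keep
H: has egg white, so not egg-free — no
I: only sweet potato; none excluded — valid
J: has egg, so not egg-free; has sesame seed, so not sesame-free — reject
K: all constraints satisfied — valid

C, E, F, G, I, K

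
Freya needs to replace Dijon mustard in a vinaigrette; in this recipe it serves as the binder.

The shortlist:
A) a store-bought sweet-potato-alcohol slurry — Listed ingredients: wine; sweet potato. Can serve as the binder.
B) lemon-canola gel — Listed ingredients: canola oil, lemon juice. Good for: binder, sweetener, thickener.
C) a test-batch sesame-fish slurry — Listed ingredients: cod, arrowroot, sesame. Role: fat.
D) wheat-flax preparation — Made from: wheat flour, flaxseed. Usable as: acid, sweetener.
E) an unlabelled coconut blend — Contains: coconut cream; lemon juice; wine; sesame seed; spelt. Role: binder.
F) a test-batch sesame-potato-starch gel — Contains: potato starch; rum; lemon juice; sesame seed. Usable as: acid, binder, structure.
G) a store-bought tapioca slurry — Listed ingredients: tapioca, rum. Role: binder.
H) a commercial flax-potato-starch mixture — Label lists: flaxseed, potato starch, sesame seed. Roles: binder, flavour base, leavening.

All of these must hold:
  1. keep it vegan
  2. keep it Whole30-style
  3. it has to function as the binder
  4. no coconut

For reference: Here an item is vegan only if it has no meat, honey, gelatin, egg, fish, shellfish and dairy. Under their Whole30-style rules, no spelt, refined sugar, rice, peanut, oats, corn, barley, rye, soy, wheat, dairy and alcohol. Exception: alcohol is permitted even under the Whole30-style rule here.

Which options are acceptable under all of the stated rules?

A, B, F, G, H

A: alcohol is permitted under the Whole30-style carve-out; nothing else excluded — valid
B: works as a binder, no coconut, Whole30-style — keep
C: not usable as a binder; has cod, so not vegan — out
D: not usable as a binder; has wheat flour, so not Whole30-style — no
E: has spelt, so not Whole30-style; has coconut cream, so not coconut-free — no
F: alcohol is permitted under the Whole30-style carve-out; nothing else excluded — valid
G: alcohol is permitted under the Whole30-style carve-out; nothing else excluded — OK
H: only sesame seed, potato starch, and flaxseed; none excluded — valid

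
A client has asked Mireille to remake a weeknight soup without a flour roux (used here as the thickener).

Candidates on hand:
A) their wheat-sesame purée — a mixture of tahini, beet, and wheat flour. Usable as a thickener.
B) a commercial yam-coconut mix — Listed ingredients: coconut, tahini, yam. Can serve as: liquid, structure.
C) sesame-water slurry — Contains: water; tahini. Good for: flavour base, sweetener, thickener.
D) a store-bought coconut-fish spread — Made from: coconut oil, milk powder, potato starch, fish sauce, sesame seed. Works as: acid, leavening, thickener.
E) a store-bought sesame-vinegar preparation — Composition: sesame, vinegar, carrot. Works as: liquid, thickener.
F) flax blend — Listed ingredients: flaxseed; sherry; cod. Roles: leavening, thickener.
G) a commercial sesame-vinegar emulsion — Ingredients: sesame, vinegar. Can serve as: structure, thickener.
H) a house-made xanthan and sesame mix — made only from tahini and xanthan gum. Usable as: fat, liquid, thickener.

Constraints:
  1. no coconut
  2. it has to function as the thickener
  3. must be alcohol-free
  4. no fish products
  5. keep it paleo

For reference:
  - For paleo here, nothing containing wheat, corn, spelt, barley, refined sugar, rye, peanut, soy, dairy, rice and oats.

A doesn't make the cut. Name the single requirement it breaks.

paleo

usable as a thickener: satisfied
paleo: has wheat flour — fails
coconut-free: satisfied
fish-free: satisfied
alcohol-free: satisfied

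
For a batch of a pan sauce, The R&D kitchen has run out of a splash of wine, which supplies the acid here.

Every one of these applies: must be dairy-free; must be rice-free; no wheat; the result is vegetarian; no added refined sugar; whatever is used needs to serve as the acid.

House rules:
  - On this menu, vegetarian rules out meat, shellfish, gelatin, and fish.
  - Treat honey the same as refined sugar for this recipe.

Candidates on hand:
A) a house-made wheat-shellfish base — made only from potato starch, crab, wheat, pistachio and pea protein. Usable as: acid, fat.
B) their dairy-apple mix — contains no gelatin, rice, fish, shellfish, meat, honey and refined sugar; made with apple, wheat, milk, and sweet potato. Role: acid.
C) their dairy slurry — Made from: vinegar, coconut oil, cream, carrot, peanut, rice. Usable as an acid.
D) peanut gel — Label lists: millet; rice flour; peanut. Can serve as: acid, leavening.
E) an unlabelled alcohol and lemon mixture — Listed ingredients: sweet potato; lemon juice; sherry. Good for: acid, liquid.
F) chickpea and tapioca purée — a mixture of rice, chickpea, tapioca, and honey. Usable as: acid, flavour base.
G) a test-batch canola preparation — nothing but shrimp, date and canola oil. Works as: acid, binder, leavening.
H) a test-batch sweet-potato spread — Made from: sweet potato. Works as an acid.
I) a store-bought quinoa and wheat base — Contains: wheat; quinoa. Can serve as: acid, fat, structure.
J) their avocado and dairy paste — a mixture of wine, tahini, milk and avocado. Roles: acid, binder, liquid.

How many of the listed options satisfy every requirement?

A: has crab, so not vegetarian; has wheat, so not wheat-free — no
B: has wheat, so not wheat-free; has milk, so not dairy-free — reject
C: has cream, so not dairy-free; has rice, so not rice-free — reject
D: has rice flour, so not rice-free — no
E: every rule checks out — keep
F: has rice, so not rice-free; has honey, so not no-added-sugar — out
G: has shrimp, so not vegetarian — no
H: every rule checks out — valid
I: has wheat, so not wheat-free — no
J: has milk, so not dairy-free — no

2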